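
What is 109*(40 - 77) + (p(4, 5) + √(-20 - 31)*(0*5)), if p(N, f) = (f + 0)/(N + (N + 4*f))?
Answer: -112919/28 ≈ -4032.8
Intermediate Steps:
p(N, f) = f/(2*N + 4*f)
109*(40 - 77) + (p(4, 5) + √(-20 - 31)*(0*5)) = 109*(40 - 77) + ((½)*5/(4 + 2*5) + √(-20 - 31)*(0*5)) = 109*(-37) + ((½)*5/(4 + 10) + √(-51)*0) = -4033 + ((½)*5/14 + (I*√51)*0) = -4033 + ((½)*5*(1/14) + 0) = -4033 + (5/28 + 0) = -4033 + 5/28 = -112919/28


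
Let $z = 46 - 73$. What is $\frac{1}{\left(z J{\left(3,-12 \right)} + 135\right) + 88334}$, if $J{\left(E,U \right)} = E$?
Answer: $\frac{1}{88388} \approx 1.1314 \cdot 10^{-5}$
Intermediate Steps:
$z = -27$
$\frac{1}{\left(z J{\left(3,-12 \right)} + 135\right) + 88334} = \frac{1}{\left(\left(-27\right) 3 + 135\right) + 88334} = \frac{1}{\left(-81 + 135\right) + 88334} = \frac{1}{54 + 88334} = \frac{1}{88388}$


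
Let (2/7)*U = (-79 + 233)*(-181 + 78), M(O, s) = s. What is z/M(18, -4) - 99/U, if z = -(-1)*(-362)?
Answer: 913525/10094 ≈ 90.502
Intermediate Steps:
z = -362 (z = -1*362 = -362)
U = -55517 (U = 7*((-79 + 233)*(-181 + 78))/2 = 7*(154*(-103))/2 = (7/2)*(-15862) = -55517)
z/M(18, -4) - 99/U = -362/(-4) - 99/(-55517) = -362*(-1/4) - 99*(-1/55517) = 181/2 + 9/5047 = 913525/10094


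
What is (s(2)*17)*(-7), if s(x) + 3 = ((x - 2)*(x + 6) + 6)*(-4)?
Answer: 3213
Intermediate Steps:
s(x) = -27 - 4*(-2 + x)*(6 + x) (s(x) = -3 + ((x - 2)*(x + 6) + 6)*(-4) = -3 + ((-2 + x)*(6 + x) + 6)*(-4) = -3 + (6 + (-2 + x)*(6 + x))*(-4) = -3 + (-24 - 4*(-2 + x)*(6 + x)) = -27 - 4*(-2 + x)*(6 + x))
(s(2)*17)*(-7) = ((21 - 16*2 - 4*2²)*17)*(-7) = ((21 - 32 - 4*4)*17)*(-7) = ((21 - 32 - 16)*17)*(-7) = -27*17*(-7) = -459*(-7) = 3213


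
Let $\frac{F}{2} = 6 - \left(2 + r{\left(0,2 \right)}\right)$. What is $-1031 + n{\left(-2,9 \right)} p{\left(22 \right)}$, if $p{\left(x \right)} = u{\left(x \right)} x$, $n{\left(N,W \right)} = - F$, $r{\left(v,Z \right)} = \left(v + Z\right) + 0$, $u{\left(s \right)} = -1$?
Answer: $-943$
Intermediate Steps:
$r{\left(v,Z \right)} = Z + v$ ($r{\left(v,Z \right)} = \left(Z + v\right) + 0 = Z + v$)
$F = 4$ ($F = 2 \left(6 - 4\right) = 2 \cdot 2 = 4$)
$n{\left(N,W \right)} = -4$ ($n{\left(N,W \right)} = \left(-1\right) 4 = -4$)
$p{\left(x \right)} = - x$
$-1031 + n{\left(-2,9 \right)} p{\left(22 \right)} = -1031 - 4 \left(\left(-1\right) 22\right) = -1031 - -88 = -1031 + 88 = -943$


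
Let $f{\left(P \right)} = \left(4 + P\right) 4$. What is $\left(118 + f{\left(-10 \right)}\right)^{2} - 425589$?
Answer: $-416753$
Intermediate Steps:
$f{\left(P \right)} = 16 + 4 P$
$\left(118 + f{\left(-10 \right)}\right)^{2} - 425589 = \left(118 + \left(16 + 4 \left(-10\right)\right)\right)^{2} - 425589 = \left(118 + \left(16 - 40\right)\right)^{2} - 425589 = \left(118 - 24\right)^{2} - 425589 = 94^{2} - 425589 = 8836 - 425589 = -416753$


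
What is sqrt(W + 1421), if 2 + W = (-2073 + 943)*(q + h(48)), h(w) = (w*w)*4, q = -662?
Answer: I*sqrt(9664601) ≈ 3108.8*I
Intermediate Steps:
h(w) = 4*w**2 (h(w) = w**2*4 = 4*w**2)
W = -9666022 (W = -2 + (-2073 + 943)*(-662 + 4*48**2) = -2 - 1130*(-662 + 4*2304) = -2 - 1130*(-662 + 9216) = -2 - 1130*8554 = -2 - 9666020 = -9666022)
sqrt(W + 1421) = sqrt(-9666022 + 1421) = sqrt(-9664601) = I*sqrt(9664601)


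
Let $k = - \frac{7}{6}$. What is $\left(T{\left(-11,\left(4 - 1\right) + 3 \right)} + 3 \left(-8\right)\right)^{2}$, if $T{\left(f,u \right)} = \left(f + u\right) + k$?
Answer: $\frac{32761}{36} \approx 910.03$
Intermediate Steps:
$k = - \frac{7}{6}$ ($k = \left(-7\right) \frac{1}{6} = - \frac{7}{6} \approx -1.1667$)
$T{\left(f,u \right)} = - \frac{7}{6} + f + u$ ($T{\left(f,u \right)} = \left(f + u\right) - \frac{7}{6} = - \frac{7}{6} + f + u$)
$\left(T{\left(-11,\left(4 - 1\right) + 3 \right)} + 3 \left(-8\right)\right)^{2} = \left(\left(- \frac{7}{6} - 11 + \left(\left(4 - 1\right) + 3\right)\right) + 3 \left(-8\right)\right)^{2} = \left(\left(- \frac{7}{6} - 11 + \left(3 + 3\right)\right) - 24\right)^{2} = \left(\left(- \frac{7}{6} - 11 + 6\right) - 24\right)^{2} = \left(- \frac{37}{6} - 24\right)^{2} = \left(- \frac{181}{6}\right)^{2} = \frac{32761}{36}$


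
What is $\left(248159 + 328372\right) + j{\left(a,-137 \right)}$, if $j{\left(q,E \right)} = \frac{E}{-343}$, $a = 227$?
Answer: $\frac{197750270}{343} \approx 5.7653 \cdot 10^{5}$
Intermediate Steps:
$j{\left(q,E \right)} = - \frac{E}{343}$ ($j{\left(q,E \right)} = E \left(- \frac{1}{343}\right) = - \frac{E}{343}$)
$\left(248159 + 328372\right) + j{\left(a,-137 \right)} = \left(248159 + 328372\right) - - \frac{137}{343} = 576531 + \frac{137}{343} = \frac{197750270}{343}$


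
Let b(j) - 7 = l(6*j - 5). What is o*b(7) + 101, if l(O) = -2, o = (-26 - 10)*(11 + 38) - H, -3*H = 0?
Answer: -8719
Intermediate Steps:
H = 0 (H = -⅓*0 = 0)
o = -1764 (o = (-26 - 10)*(11 + 38) - 1*0 = -36*49 + 0 = -1764 + 0 = -1764)
b(j) = 5 (b(j) = 7 - 2 = 5)
o*b(7) + 101 = -1764*5 + 101 = -8820 + 101 = -8719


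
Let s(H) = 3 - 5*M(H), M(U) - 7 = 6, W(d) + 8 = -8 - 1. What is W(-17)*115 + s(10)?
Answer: -2017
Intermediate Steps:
W(d) = -17 (W(d) = -8 + (-8 - 1) = -8 - 9 = -17)
M(U) = 13 (M(U) = 7 + 6 = 13)
s(H) = -62 (s(H) = 3 - 5*13 = 3 - 65 = -62)
W(-17)*115 + s(10) = -17*115 - 62 = -1955 - 62 = -2017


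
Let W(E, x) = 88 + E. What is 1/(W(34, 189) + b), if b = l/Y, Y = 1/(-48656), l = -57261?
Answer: 1/2786091338 ≈ 3.5893e-10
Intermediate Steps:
Y = -1/48656 ≈ -2.0552e-5
b = 2786091216 (b = -57261/(-1/48656) = -57261*(-48656) = 2786091216)
1/(W(34, 189) + b) = 1/((88 + 34) + 2786091216) = 1/(122 + 2786091216) = 1/2786091338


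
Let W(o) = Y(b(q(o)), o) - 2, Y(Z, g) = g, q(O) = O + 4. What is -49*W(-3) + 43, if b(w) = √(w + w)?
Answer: 288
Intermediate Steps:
q(O) = 4 + O
b(w) = √2*√w (b(w) = √(2*w) = √2*√w)
W(o) = -2 + o (W(o) = o - 2 = -2 + o)
-49*W(-3) + 43 = -49*(-2 - 3) + 43 = -49*(-5) + 43 = 245 + 43 = 288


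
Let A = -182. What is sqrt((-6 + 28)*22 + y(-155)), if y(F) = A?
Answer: sqrt(302) ≈ 17.378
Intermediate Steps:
y(F) = -182
sqrt((-6 + 28)*22 + y(-155)) = sqrt((-6 + 28)*22 - 182) = sqrt(22*22 - 182) = sqrt(484 - 182) = sqrt(302)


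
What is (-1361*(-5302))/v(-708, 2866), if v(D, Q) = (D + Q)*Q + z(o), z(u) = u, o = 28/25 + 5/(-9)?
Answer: 147600450/126507857 ≈ 1.1667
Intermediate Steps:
o = 127/225 (o = 28*(1/25) + 5*(-⅑) = 28/25 - 5/9 = 127/225 ≈ 0.56444)
v(D, Q) = 127/225 + Q*(D + Q) (v(D, Q) = (D + Q)*Q + 127/225 = Q*(D + Q) + 127/225 = 127/225 + Q*(D + Q))
(-1361*(-5302))/v(-708, 2866) = (-1361*(-5302))/(127/225 + 2866² - 708*2866) = 7216022/(127/225 + 8213956 - 2029128) = 7216022/(1391586427/225) = 7216022*(225/1391586427) = 147600450/126507857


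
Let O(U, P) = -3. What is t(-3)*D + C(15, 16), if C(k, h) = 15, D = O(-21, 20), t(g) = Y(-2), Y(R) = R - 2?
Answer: 27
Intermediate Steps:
Y(R) = -2 + R
t(g) = -4 (t(g) = -2 - 2 = -4)
D = -3
t(-3)*D + C(15, 16) = -4*(-3) + 15 = 12 + 15 = 27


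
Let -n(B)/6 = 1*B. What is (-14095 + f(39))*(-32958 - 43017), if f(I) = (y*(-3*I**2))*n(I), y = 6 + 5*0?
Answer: -485659323075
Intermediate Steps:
y = 6 (y = 6 + 0 = 6)
n(B) = -6*B
f(I) = 108*I**3 (f(I) = (6*(-3*I**2))*(-6*I) = (-18*I**2)*(-6*I) = 108*I**3)
(-14095 + f(39))*(-32958 - 43017) = (-14095 + 108*39**3)*(-32958 - 43017) = (-14095 + 108*59319)*(-75975) = (-14095 + 6406452)*(-75975) = 6392357*(-75975) = -485659323075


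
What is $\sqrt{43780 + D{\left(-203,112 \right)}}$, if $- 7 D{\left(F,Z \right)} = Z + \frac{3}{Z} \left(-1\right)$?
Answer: $\frac{3 \sqrt{3812331}}{28} \approx 209.2$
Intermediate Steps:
$D{\left(F,Z \right)} = - \frac{Z}{7} + \frac{3}{7 Z}$ ($D{\left(F,Z \right)} = - \frac{Z + \frac{3}{Z} \left(-1\right)}{7} = - \frac{Z - \frac{3}{Z}}{7} = - \frac{Z}{7} + \frac{3}{7 Z}$)
$\sqrt{43780 + D{\left(-203,112 \right)}} = \sqrt{43780 + \frac{3 - 112^{2}}{7 \cdot 112}} = \sqrt{43780 + \frac{1}{7} \cdot \frac{1}{112} \left(3 - 12544\right)} = \sqrt{43780 + \frac{1}{7} \cdot \frac{1}{112} \left(-12541\right)} = \sqrt{43780 - \frac{12541}{784}} = \sqrt{\frac{34310979}{784}} = \frac{3 \sqrt{3812331}}{28}$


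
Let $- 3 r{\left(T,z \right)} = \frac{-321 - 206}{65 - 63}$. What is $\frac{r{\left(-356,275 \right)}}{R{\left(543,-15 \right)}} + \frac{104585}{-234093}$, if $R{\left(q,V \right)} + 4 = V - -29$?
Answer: $\frac{39030637}{4681860} \approx 8.3366$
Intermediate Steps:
$R{\left(q,V \right)} = 25 + V$ ($R{\left(q,V \right)} = -4 + \left(V - -29\right) = -4 + \left(V + 29\right) = -4 + \left(29 + V\right) = 25 + V$)
$r{\left(T,z \right)} = \frac{527}{6}$ ($r{\left(T,z \right)} = - \frac{\left(-321 - 206\right) \frac{1}{65 - 63}}{3} = - \frac{\left(-527\right) \frac{1}{2}}{3} = \left(- \frac{1}{3}\right) \left(- \frac{527}{2}\right) = \frac{527}{6}$)
$\frac{r{\left(-356,275 \right)}}{R{\left(543,-15 \right)}} + \frac{104585}{-234093} = \frac{527}{6 \left(25 - 15\right)} + \frac{104585}{-234093} = \frac{527}{6 \cdot 10} + 104585 \left(- \frac{1}{234093}\right) = \frac{527}{6} \cdot \frac{1}{10} - \frac{104585}{234093} = \frac{527}{60} - \frac{104585}{234093} = \frac{39030637}{4681860}$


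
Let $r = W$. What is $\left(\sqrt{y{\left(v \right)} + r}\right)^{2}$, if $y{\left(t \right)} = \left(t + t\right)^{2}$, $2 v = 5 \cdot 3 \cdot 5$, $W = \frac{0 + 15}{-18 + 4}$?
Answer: $\frac{78735}{14} \approx 5623.9$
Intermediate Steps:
$W = - \frac{15}{14}$ ($W = \frac{15}{-14} = 15 \left(- \frac{1}{14}\right) = - \frac{15}{14} \approx -1.0714$)
$v = \frac{75}{2}$ ($v = \frac{5 \cdot 3 \cdot 5}{2} = \frac{15 \cdot 5}{2} = \frac{1}{2} \cdot 75 = \frac{75}{2} \approx 37.5$)
$y{\left(t \right)} = 4 t^{2}$ ($y{\left(t \right)} = \left(2 t\right)^{2} = 4 t^{2}$)
$r = - \frac{15}{14} \approx -1.0714$
$\left(\sqrt{y{\left(v \right)} + r}\right)^{2} = \left(\sqrt{4 \left(\frac{75}{2}\right)^{2} - \frac{15}{14}}\right)^{2} = \left(\sqrt{4 \cdot \frac{5625}{4} - \frac{15}{14}}\right)^{2} = \left(\sqrt{5625 - \frac{15}{14}}\right)^{2} = \left(\sqrt{\frac{78735}{14}}\right)^{2} = \left(\frac{\sqrt{1102290}}{14}\right)^{2} = \frac{78735}{14}$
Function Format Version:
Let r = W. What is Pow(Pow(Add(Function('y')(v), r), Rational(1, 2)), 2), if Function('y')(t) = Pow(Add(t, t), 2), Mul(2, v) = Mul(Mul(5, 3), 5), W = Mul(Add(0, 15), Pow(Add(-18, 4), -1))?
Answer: Rational(78735, 14) ≈ 5623.9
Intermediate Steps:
W = Rational(-15, 14) (W = Mul(15, Pow(-14, -1)) = Mul(15, Rational(-1, 14)) = Rational(-15, 14) ≈ -1.0714)
v = Rational(75, 2) (v = Mul(Rational(1, 2), Mul(Mul(5, 3), 5)) = Mul(Rational(1, 2), Mul(15, 5)) = Mul(Rational(1, 2), 75) = Rational(75, 2) ≈ 37.500)
Function('y')(t) = Mul(4, Pow(t, 2)) (Function('y')(t) = Pow(Mul(2, t), 2) = Mul(4, Pow(t, 2)))
r = Rational(-15, 14) ≈ -1.0714
Pow(Pow(Add(Function('y')(v), r), Rational(1, 2)), 2) = Pow(Pow(Add(Mul(4, Pow(Rational(75, 2), 2)), Rational(-15, 14)), Rational(1, 2)), 2) = Pow(Pow(Add(Mul(4, Rational(5625, 4)), Rational(-15, 14)), Rational(1, 2)), 2) = Pow(Pow(Add(5625, Rational(-15, 14)), Rational(1, 2)), 2) = Pow(Pow(Rational(78735, 14), Rational(1, 2)), 2) = Pow(Mul(Rational(1, 14), Pow(1102290, Rational(1, 2))), 2) = Rational(78735, 14)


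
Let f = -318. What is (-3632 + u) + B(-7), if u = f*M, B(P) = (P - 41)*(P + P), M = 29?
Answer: -12182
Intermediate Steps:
B(P) = 2*P*(-41 + P) (B(P) = (-41 + P)*(2*P) = 2*P*(-41 + P))
u = -9222 (u = -318*29 = -9222)
(-3632 + u) + B(-7) = (-3632 - 9222) + 2*(-7)*(-41 - 7) = -12854 + 2*(-7)*(-48) = -12854 + 672 = -12182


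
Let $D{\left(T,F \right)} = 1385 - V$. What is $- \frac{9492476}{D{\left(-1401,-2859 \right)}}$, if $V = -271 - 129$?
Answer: $- \frac{1356068}{255} \approx -5317.9$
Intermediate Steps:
$V = -400$ ($V = -271 - 129 = -400$)
$D{\left(T,F \right)} = 1785$ ($D{\left(T,F \right)} = 1385 - -400 = 1385 + 400 = 1785$)
$- \frac{9492476}{D{\left(-1401,-2859 \right)}} = - \frac{9492476}{1785} = \left(-9492476\right) \frac{1}{1785} = - \frac{1356068}{255}$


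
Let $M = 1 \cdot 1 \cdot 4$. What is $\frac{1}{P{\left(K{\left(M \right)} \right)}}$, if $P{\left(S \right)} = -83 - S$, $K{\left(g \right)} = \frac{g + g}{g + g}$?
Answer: $- \frac{1}{84} \approx -0.011905$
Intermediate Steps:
$M = 4$ ($M = 1 \cdot 4 = 4$)
$K{\left(g \right)} = 1$ ($K{\left(g \right)} = \frac{2 g}{2 g} = 2 g \frac{1}{2 g} = 1$)
$\frac{1}{P{\left(K{\left(M \right)} \right)}} = \frac{1}{-83 - 1} = \frac{1}{-84} = - \frac{1}{84}$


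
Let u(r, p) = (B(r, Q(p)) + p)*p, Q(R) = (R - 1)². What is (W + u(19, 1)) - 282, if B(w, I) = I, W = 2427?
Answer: 2146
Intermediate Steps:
Q(R) = (-1 + R)²
u(r, p) = p*(p + (-1 + p)²) (u(r, p) = ((-1 + p)² + p)*p = (p + (-1 + p)²)*p = p*(p + (-1 + p)²))
(W + u(19, 1)) - 282 = (2427 + 1*(1 + (-1 + 1)²)) - 282 = (2427 + 1*(1 + 0²)) - 282 = (2427 + 1*(1 + 0)) - 282 = (2427 + 1*1) - 282 = (2427 + 1) - 282 = 2428 - 282 = 2146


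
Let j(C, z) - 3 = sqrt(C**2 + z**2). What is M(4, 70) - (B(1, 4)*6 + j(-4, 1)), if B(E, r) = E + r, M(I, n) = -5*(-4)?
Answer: -13 - sqrt(17) ≈ -17.123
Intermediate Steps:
M(I, n) = 20
j(C, z) = 3 + sqrt(C**2 + z**2)
M(4, 70) - (B(1, 4)*6 + j(-4, 1)) = 20 - ((1 + 4)*6 + (3 + sqrt((-4)**2 + 1**2))) = 20 - (5*6 + (3 + sqrt(16 + 1))) = 20 - (30 + (3 + sqrt(17))) = 20 - (33 + sqrt(17)) = 20 + (-33 - sqrt(17)) = -13 - sqrt(17)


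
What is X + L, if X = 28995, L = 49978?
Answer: 78973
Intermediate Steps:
X + L = 28995 + 49978 = 78973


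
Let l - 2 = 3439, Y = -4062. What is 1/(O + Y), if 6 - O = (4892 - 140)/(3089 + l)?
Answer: -3265/13245216 ≈ -0.00024650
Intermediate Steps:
l = 3441 (l = 2 + 3439 = 3441)
O = 17214/3265 (O = 6 - (4892 - 140)/(3089 + 3441) = 6 - 4752/6530 = 6 - 1*2376/3265 = 6 - 2376/3265 = 17214/3265 ≈ 5.2723)
1/(O + Y) = 1/(17214/3265 - 4062) = 1/(-13245216/3265) = -3265/13245216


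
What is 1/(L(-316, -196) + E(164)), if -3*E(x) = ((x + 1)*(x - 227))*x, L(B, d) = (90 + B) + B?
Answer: 1/567718 ≈ 1.7614e-6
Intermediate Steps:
L(B, d) = 90 + 2*B
E(x) = -x*(1 + x)*(-227 + x)/3 (E(x) = -(x + 1)*(x - 227)*x/3 = -(1 + x)*(-227 + x)*x/3 = -x*(1 + x)*(-227 + x)/3)
1/(L(-316, -196) + E(164)) = 1/((90 + 2*(-316)) + (⅓)*164*(227 - 1*164² + 226*164)) = 1/((90 - 632) + (⅓)*164*(227 - 1*26896 + 37064)) = 1/(-542 + (⅓)*164*(227 - 26896 + 37064)) = 1/(-542 + (⅓)*164*10395) = 1/(-542 + 568260) = 1/567718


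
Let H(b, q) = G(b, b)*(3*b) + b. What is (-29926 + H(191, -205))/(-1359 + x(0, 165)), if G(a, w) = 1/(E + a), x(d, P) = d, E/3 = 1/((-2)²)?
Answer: 22804453/1042353 ≈ 21.878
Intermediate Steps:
E = ¾ (E = 3/((-2)²) = 3/4 = 3*(¼) = ¾ ≈ 0.75000)
G(a, w) = 1/(¾ + a)
H(b, q) = b + 12*b/(3 + 4*b) (H(b, q) = (4/(3 + 4*b))*(3*b) + b = 12*b/(3 + 4*b) + b = b + 12*b/(3 + 4*b))
(-29926 + H(191, -205))/(-1359 + x(0, 165)) = (-29926 + 191*(15 + 4*191)/(3 + 4*191))/(-1359 + 0) = (-29926 + 191*(15 + 764)/(3 + 764))/(-1359) = (-29926 + 191*779/767)*(-1/1359) = (-29926 + 191*(1/767)*779)*(-1/1359) = (-29926 + 148789/767)*(-1/1359) = -22804453/767*(-1/1359) = 22804453/1042353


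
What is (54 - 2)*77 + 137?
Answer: 4141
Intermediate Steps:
(54 - 2)*77 + 137 = 52*77 + 137 = 4004 + 137 = 4141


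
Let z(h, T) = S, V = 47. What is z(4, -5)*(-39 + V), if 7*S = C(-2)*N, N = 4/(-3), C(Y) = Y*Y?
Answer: -128/21 ≈ -6.0952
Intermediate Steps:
C(Y) = Y²
N = -4/3 (N = 4*(-⅓) = -4/3 ≈ -1.3333)
S = -16/21 (S = ((-2)²*(-4/3))/7 = (4*(-4/3))/7 = (⅐)*(-16/3) = -16/21 ≈ -0.76190)
z(h, T) = -16/21
z(4, -5)*(-39 + V) = -16*(-39 + 47)/21 = -16/21*8 = -128/21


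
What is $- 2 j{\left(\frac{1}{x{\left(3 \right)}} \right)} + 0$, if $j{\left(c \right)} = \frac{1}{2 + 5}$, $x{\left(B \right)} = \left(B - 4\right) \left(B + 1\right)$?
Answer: $- \frac{2}{7} \approx -0.28571$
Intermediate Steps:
$x{\left(B \right)} = \left(1 + B\right) \left(-4 + B\right)$ ($x{\left(B \right)} = \left(-4 + B\right) \left(1 + B\right) = \left(1 + B\right) \left(-4 + B\right)$)
$j{\left(c \right)} = \frac{1}{7}$
$- 2 j{\left(\frac{1}{x{\left(3 \right)}} \right)} + 0 = \left(-2\right) \frac{1}{7} + 0 = - \frac{2}{7} + 0 = - \frac{2}{7}$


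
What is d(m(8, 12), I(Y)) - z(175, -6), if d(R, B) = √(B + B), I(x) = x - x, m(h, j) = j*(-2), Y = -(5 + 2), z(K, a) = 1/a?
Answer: ⅙ ≈ 0.16667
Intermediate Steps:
Y = -7 (Y = -1*7 = -7)
m(h, j) = -2*j
I(x) = 0
d(R, B) = √2*√B (d(R, B) = √(2*B) = √2*√B)
d(m(8, 12), I(Y)) - z(175, -6) = √2*√0 - 1/(-6) = √2*0 - 1*(-⅙) = 0 + ⅙ = ⅙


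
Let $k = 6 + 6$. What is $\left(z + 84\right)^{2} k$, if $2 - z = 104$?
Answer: $3888$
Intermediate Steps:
$z = -102$ ($z = 2 - 104 = -102$)
$k = 12$
$\left(z + 84\right)^{2} k = \left(-102 + 84\right)^{2} \cdot 12 = \left(-18\right)^{2} \cdot 12 = 324 \cdot 12 = 3888$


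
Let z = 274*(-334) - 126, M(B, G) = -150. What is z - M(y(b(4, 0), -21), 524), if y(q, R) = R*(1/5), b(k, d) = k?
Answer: -91492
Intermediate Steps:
y(q, R) = R/5 (y(q, R) = R*(1*(1/5)) = R*(1/5) = R/5)
z = -91642 (z = -91516 - 126 = -91642)
z - M(y(b(4, 0), -21), 524) = -91642 - 1*(-150) = -91642 + 150 = -91492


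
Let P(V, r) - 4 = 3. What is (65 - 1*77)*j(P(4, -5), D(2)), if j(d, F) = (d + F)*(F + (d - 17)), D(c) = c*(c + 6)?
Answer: -1656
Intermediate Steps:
P(V, r) = 7 (P(V, r) = 4 + 3 = 7)
D(c) = c*(6 + c)
j(d, F) = (F + d)*(-17 + F + d) (j(d, F) = (F + d)*(F + (-17 + d)) = (F + d)*(-17 + F + d))
(65 - 1*77)*j(P(4, -5), D(2)) = (65 - 1*77)*((2*(6 + 2))**2 + 7**2 - 34*(6 + 2) - 17*7 + 2*(2*(6 + 2))*7) = (65 - 77)*((2*8)**2 + 49 - 34*8 - 119 + 2*(2*8)*7) = -12*(16**2 + 49 - 17*16 - 119 + 2*16*7) = -12*(256 + 49 - 272 - 119 + 224) = -12*138 = -1656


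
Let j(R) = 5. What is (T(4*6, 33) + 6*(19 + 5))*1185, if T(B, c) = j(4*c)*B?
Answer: 312840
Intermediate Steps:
T(B, c) = 5*B
(T(4*6, 33) + 6*(19 + 5))*1185 = (5*(4*6) + 6*(19 + 5))*1185 = (5*24 + 6*24)*1185 = (120 + 144)*1185 = 264*1185 = 312840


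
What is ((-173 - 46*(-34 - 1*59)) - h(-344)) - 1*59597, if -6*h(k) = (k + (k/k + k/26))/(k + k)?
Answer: -2977918057/53664 ≈ -55492.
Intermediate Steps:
h(k) = -(1 + 27*k/26)/(12*k) (h(k) = -(k + (k/k + k/26))/(6*(k + k)) = -(k + (1 + k*(1/26)))/(6*(2*k)) = -(k + (1 + k/26))*1/(2*k)/6 = -(1 + 27*k/26)*1/(2*k)/6 = -(1 + 27*k/26)/(12*k))
((-173 - 46*(-34 - 1*59)) - h(-344)) - 1*59597 = ((-173 - 46*(-34 - 1*59)) - (-26 - 27*(-344))/(312*(-344))) - 1*59597 = ((-173 - 46*(-34 - 59)) - (-1)*(-26 + 9288)/(312*344)) - 59597 = ((-173 - 46*(-93)) - (-1)*9262/(312*344)) - 59597 = ((-173 + 4278) - 1*(-4631/53664)) - 59597 = (4105 + 4631/53664) - 59597 = 220295351/53664 - 59597 = -2977918057/53664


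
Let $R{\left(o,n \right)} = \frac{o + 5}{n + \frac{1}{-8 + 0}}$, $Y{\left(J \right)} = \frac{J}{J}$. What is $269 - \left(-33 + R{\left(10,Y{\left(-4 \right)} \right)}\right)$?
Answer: $\frac{1994}{7} \approx 284.86$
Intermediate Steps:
$Y{\left(J \right)} = 1$
$R{\left(o,n \right)} = \frac{5 + o}{- \frac{1}{8} + n}$ ($R{\left(o,n \right)} = \frac{5 + o}{n + \frac{1}{-8}} = \frac{5 + o}{n - \frac{1}{8}} = \frac{5 + o}{- \frac{1}{8} + n}$)
$269 - \left(-33 + R{\left(10,Y{\left(-4 \right)} \right)}\right) = 269 + \left(\left(53 - \left(-58 - -41\right)\right) - \left(37 + \frac{8 \left(5 + 10\right)}{-1 + 8 \cdot 1}\right)\right) = 269 + \left(\left(53 - \left(-58 + 41\right)\right) - \left(37 + 8 \frac{1}{-1 + 8} \cdot 15\right)\right) = 269 + \left(\left(53 - -17\right) - \left(37 + 8 \cdot \frac{1}{7} \cdot 15\right)\right) = 269 + \left(\left(53 + 17\right) - \left(37 + 8 \cdot \frac{1}{7} \cdot 15\right)\right) = 269 + \left(70 - \frac{379}{7}\right) = 269 + \frac{111}{7} = \frac{1994}{7}$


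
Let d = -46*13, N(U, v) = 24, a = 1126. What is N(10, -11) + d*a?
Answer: -673324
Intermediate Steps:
d = -598
N(10, -11) + d*a = 24 - 598*1126 = 24 - 673348 = -673324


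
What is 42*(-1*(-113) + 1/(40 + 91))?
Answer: 621768/131 ≈ 4746.3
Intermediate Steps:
42*(-1*(-113) + 1/(40 + 91)) = 42*(113 + 1/131) = 42*(14804/131) = 621768/131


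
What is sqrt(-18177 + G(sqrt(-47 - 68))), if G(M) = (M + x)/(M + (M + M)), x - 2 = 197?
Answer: sqrt(-2163477750 - 68655*I*sqrt(115))/345 ≈ 0.02294 - 134.82*I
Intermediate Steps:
x = 199 (x = 2 + 197 = 199)
G(M) = (199 + M)/(3*M) (G(M) = (M + 199)/(M + (M + M)) = (199 + M)/(M + 2*M) = (199 + M)/((3*M)) = (199 + M)*(1/(3*M)) = (199 + M)/(3*M))
sqrt(-18177 + G(sqrt(-47 - 68))) = sqrt(-18177 + (199 + sqrt(-47 - 68))/(3*(sqrt(-47 - 68)))) = sqrt(-18177 + (199 + sqrt(-115))/(3*(sqrt(-115)))) = sqrt(-18177 + (199 + I*sqrt(115))/(3*((I*sqrt(115))))) = sqrt(-18177 + (-I*sqrt(115)/115)*(199 + I*sqrt(115))/3) = sqrt(-18177 - I*sqrt(115)*(199 + I*sqrt(115))/345)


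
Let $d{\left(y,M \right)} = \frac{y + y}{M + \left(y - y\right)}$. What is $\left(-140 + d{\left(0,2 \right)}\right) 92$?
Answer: $-12880$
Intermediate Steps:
$d{\left(y,M \right)} = \frac{2 y}{M}$ ($d{\left(y,M \right)} = \frac{2 y}{M + 0} = \frac{2 y}{M}$)
$\left(-140 + d{\left(0,2 \right)}\right) 92 = \left(-140 + 2 \cdot 0 \cdot \frac{1}{2}\right) 92 = \left(-140 + 0\right) 92 = \left(-140\right) 92 = -12880$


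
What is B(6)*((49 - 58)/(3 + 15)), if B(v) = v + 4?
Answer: -5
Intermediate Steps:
B(v) = 4 + v
B(6)*((49 - 58)/(3 + 15)) = (4 + 6)*((49 - 58)/(3 + 15)) = 10*(-9/18) = 10*(-9*1/18) = 10*(-½) = -5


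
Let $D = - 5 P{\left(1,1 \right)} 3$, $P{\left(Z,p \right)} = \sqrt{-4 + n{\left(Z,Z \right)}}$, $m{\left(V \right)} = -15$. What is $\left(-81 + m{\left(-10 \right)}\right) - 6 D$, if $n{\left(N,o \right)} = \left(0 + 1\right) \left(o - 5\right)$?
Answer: $-96 + 180 i \sqrt{2} \approx -96.0 + 254.56 i$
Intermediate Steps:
$n{\left(N,o \right)} = -5 + o$ ($n{\left(N,o \right)} = 1 \left(-5 + o\right) = -5 + o$)
$P{\left(Z,p \right)} = \sqrt{-9 + Z}$ ($P{\left(Z,p \right)} = \sqrt{-4 + \left(-5 + Z\right)} = \sqrt{-9 + Z}$)
$D = - 30 i \sqrt{2}$ ($D = - 5 \sqrt{-9 + 1} \cdot 3 = - 5 \sqrt{-8} \cdot 3 = - 5 \cdot 2 i \sqrt{2} \cdot 3 = - 10 i \sqrt{2} \cdot 3 = - 30 i \sqrt{2} \approx - 42.426 i$)
$\left(-81 + m{\left(-10 \right)}\right) - 6 D = \left(-81 - 15\right) - 6 \left(- 30 i \sqrt{2}\right) = -96 + 180 i \sqrt{2}$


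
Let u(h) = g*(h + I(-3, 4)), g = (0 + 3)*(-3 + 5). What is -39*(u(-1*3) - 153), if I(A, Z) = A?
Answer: 7371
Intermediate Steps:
g = 6 (g = 3*2 = 6)
u(h) = -18 + 6*h (u(h) = 6*(h - 3) = 6*(-3 + h) = -18 + 6*h)
-39*(u(-1*3) - 153) = -39*((-18 + 6*(-1*3)) - 153) = -39*((-18 + 6*(-3)) - 153) = -39*((-18 - 18) - 153) = -39*(-36 - 153) = -39*(-189) = 7371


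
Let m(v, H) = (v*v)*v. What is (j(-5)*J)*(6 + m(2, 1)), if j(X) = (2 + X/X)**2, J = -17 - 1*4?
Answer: -2646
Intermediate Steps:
m(v, H) = v**3 (m(v, H) = v**2*v = v**3)
J = -21 (J = -17 - 4 = -21)
j(X) = 9 (j(X) = (2 + 1)**2 = 3**2 = 9)
(j(-5)*J)*(6 + m(2, 1)) = (9*(-21))*(6 + 2**3) = -189*(6 + 8) = -189*14 = -2646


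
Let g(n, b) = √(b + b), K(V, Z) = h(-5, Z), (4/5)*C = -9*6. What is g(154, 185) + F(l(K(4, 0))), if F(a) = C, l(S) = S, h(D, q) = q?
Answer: -135/2 + √370 ≈ -48.265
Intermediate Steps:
C = -135/2 (C = 5*(-9*6)/4 = (5/4)*(-54) = -135/2 ≈ -67.500)
K(V, Z) = Z
g(n, b) = √2*√b (g(n, b) = √(2*b) = √2*√b)
F(a) = -135/2
g(154, 185) + F(l(K(4, 0))) = √2*√185 - 135/2 = √370 - 135/2 = -135/2 + √370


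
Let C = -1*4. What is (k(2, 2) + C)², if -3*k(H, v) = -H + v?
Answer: 16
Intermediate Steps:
k(H, v) = -v/3 + H/3 (k(H, v) = -(-H + v)/3 = -(v - H)/3 = -v/3 + H/3)
C = -4
(k(2, 2) + C)² = ((-⅓*2 + (⅓)*2) - 4)² = ((-⅔ + ⅔) - 4)² = (0 - 4)² = (-4)² = 16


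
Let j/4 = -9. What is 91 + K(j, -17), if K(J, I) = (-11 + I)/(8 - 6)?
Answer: 77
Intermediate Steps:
j = -36 (j = 4*(-9) = -36)
K(J, I) = -11/2 + I/2 (K(J, I) = (-11 + I)/2 = (-11 + I)*(1/2) = -11/2 + I/2)
91 + K(j, -17) = 91 + (-11/2 + (1/2)*(-17)) = 91 + (-11/2 - 17/2) = 91 - 14 = 77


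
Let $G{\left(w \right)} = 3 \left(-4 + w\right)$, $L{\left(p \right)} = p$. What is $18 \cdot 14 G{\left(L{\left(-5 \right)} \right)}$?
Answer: $-6804$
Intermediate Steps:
$G{\left(w \right)} = -12 + 3 w$
$18 \cdot 14 G{\left(L{\left(-5 \right)} \right)} = 18 \cdot 14 \left(-12 + 3 \left(-5\right)\right) = 252 \left(-12 - 15\right) = 252 \left(-27\right) = -6804$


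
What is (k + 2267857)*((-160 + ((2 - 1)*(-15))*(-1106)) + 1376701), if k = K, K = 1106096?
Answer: 4700358516843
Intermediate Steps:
k = 1106096
(k + 2267857)*((-160 + ((2 - 1)*(-15))*(-1106)) + 1376701) = (1106096 + 2267857)*((-160 + ((2 - 1)*(-15))*(-1106)) + 1376701) = 3373953*((-160 + (1*(-15))*(-1106)) + 1376701) = 3373953*((-160 - 15*(-1106)) + 1376701) = 3373953*((-160 + 16590) + 1376701) = 3373953*(16430 + 1376701) = 3373953*1393131 = 4700358516843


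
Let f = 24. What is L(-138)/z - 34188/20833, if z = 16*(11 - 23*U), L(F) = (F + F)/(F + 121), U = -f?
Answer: -1307415915/797570572 ≈ -1.6392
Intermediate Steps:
U = -24 (U = -1*24 = -24)
L(F) = 2*F/(121 + F) (L(F) = (2*F)/(121 + F) = 2*F/(121 + F))
z = 9008 (z = 16*(11 - 23*(-24)) = 16*(11 + 552) = 16*563 = 9008)
L(-138)/z - 34188/20833 = (2*(-138)/(121 - 138))/9008 - 34188/20833 = (2*(-138)/(-17))*(1/9008) - 34188*1/20833 = (2*(-138)*(-1/17))*(1/9008) - 34188/20833 = (276/17)*(1/9008) - 34188/20833 = 69/38284 - 34188/20833 = -1307415915/797570572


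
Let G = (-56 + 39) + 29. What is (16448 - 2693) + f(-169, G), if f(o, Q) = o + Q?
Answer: 13598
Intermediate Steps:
G = 12 (G = -17 + 29 = 12)
f(o, Q) = Q + o
(16448 - 2693) + f(-169, G) = (16448 - 2693) + (12 - 169) = 13755 - 157 = 13598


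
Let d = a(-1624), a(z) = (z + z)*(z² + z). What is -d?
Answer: 8560922496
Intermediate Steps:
a(z) = 2*z*(z + z²) (a(z) = (2*z)*(z + z²) = 2*z*(z + z²))
d = -8560922496 (d = 2*(-1624)²*(1 - 1624) = 2*2637376*(-1623) = -8560922496)
-d = -1*(-8560922496) = 8560922496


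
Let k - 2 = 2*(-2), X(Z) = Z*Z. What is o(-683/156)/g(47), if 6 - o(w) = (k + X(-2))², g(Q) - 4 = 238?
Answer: 1/121 ≈ 0.0082645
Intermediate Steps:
X(Z) = Z²
k = -2 (k = 2 + 2*(-2) = 2 - 4 = -2)
g(Q) = 242 (g(Q) = 4 + 238 = 242)
o(w) = 2 (o(w) = 6 - (-2 + (-2)²)² = 6 - (-2 + 4)² = 6 - 1*2² = 6 - 1*4 = 6 - 4 = 2)
o(-683/156)/g(47) = 2/242 = 2*(1/242) = 1/121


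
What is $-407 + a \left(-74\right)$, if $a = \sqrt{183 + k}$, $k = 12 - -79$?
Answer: $-407 - 74 \sqrt{274} \approx -1631.9$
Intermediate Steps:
$k = 91$ ($k = 12 + 79 = 91$)
$a = \sqrt{274}$ ($a = \sqrt{183 + 91} = \sqrt{274} \approx 16.553$)
$-407 + a \left(-74\right) = -407 + \sqrt{274} \left(-74\right) = -407 - 74 \sqrt{274}$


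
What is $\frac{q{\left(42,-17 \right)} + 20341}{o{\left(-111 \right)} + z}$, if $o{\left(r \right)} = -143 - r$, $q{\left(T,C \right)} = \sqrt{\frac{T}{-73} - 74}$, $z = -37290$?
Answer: $- \frac{20341}{37322} - \frac{i \sqrt{99353}}{1362253} \approx -0.54501 - 0.00023138 i$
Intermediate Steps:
$q{\left(T,C \right)} = \sqrt{-74 - \frac{T}{73}}$ ($q{\left(T,C \right)} = \sqrt{T \left(- \frac{1}{73}\right) - 74} = \sqrt{- \frac{T}{73} - 74} = \sqrt{-74 - \frac{T}{73}}$)
$\frac{q{\left(42,-17 \right)} + 20341}{o{\left(-111 \right)} + z} = \frac{\frac{\sqrt{-394346 - 3066}}{73} + 20341}{\left(-143 - -111\right) - 37290} = \frac{\frac{\sqrt{-394346 - 3066}}{73} + 20341}{\left(-143 + 111\right) - 37290} = \frac{\frac{\sqrt{-397412}}{73} + 20341}{-32 - 37290} = \frac{\frac{2 i \sqrt{99353}}{73} + 20341}{-37322} = \left(\frac{2 i \sqrt{99353}}{73} + 20341\right) \left(- \frac{1}{37322}\right) = \left(20341 + \frac{2 i \sqrt{99353}}{73}\right) \left(- \frac{1}{37322}\right) = - \frac{20341}{37322} - \frac{i \sqrt{99353}}{1362253}$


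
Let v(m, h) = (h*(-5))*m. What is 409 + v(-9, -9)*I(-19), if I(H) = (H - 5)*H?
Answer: -184271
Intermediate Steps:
v(m, h) = -5*h*m (v(m, h) = (-5*h)*m = -5*h*m)
I(H) = H*(-5 + H) (I(H) = (-5 + H)*H = H*(-5 + H))
409 + v(-9, -9)*I(-19) = 409 + (-5*(-9)*(-9))*(-19*(-5 - 19)) = 409 - (-7695)*(-24) = 409 - 405*456 = 409 - 184680 = -184271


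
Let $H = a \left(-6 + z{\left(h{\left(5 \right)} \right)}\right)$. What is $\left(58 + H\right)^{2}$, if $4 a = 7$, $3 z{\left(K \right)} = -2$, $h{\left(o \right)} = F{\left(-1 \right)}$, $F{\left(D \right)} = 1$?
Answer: $\frac{19321}{9} \approx 2146.8$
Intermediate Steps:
$h{\left(o \right)} = 1$
$z{\left(K \right)} = - \frac{2}{3}$ ($z{\left(K \right)} = \frac{1}{3} \left(-2\right) = - \frac{2}{3}$)
$a = \frac{7}{4}$ ($a = \frac{1}{4} \cdot 7 = \frac{7}{4} \approx 1.75$)
$H = - \frac{35}{3}$ ($H = \frac{7 \left(-6 - \frac{2}{3}\right)}{4} = \frac{7}{4} \left(- \frac{20}{3}\right) = - \frac{35}{3} \approx -11.667$)
$\left(58 + H\right)^{2} = \left(58 - \frac{35}{3}\right)^{2} = \left(\frac{139}{3}\right)^{2} = \frac{19321}{9}$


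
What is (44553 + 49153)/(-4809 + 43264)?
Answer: 93706/38455 ≈ 2.4368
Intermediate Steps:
(44553 + 49153)/(-4809 + 43264) = 93706/38455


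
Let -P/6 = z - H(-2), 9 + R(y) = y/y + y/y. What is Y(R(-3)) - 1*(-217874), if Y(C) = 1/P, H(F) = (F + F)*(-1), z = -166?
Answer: 222231481/1020 ≈ 2.1787e+5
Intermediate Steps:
H(F) = -2*F (H(F) = (2*F)*(-1) = -2*F)
R(y) = -7 (R(y) = -9 + (y/y + y/y) = -9 + (1 + 1) = -9 + 2 = -7)
P = 1020 (P = -6*(-166 - (-2)*(-2)) = -6*(-166 - 1*4) = -6*(-166 - 4) = -6*(-170) = 1020)
Y(C) = 1/1020
Y(R(-3)) - 1*(-217874) = 1/1020 - 1*(-217874) = 1/1020 + 217874 = 222231481/1020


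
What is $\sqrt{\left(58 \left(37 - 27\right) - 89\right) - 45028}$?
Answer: $i \sqrt{44537} \approx 211.04 i$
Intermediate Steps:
$\sqrt{\left(58 \left(37 - 27\right) - 89\right) - 45028} = \sqrt{\left(58 \cdot 10 - 89\right) - 45028} = \sqrt{\left(580 - 89\right) - 45028} = \sqrt{491 - 45028} = \sqrt{-44537} = i \sqrt{44537}$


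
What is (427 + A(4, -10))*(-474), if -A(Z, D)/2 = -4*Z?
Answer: -217566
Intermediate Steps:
A(Z, D) = 8*Z (A(Z, D) = -(-8)*Z = 8*Z)
(427 + A(4, -10))*(-474) = (427 + 8*4)*(-474) = (427 + 32)*(-474) = 459*(-474) = -217566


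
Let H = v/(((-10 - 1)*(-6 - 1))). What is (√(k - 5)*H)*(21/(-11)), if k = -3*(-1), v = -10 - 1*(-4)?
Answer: 18*I*√2/121 ≈ 0.21038*I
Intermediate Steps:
v = -6 (v = -10 + 4 = -6)
k = 3
H = -6/77 (H = -6*1/((-10 - 1)*(-6 - 1)) = -6/((-11*(-7))) = -6/77 ≈ -0.077922)
(√(k - 5)*H)*(21/(-11)) = (√(3 - 5)*(-6/77))*(21/(-11)) = (√(-2)*(-6/77))*(21*(-1/11)) = ((I*√2)*(-6/77))*(-21/11) = -6*I*√2/77*(-21/11) = 18*I*√2/121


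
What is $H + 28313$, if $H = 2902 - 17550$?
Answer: $13665$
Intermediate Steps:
$H = -14648$ ($H = 2902 - 17550 = -14648$)
$H + 28313 = -14648 + 28313 = 13665$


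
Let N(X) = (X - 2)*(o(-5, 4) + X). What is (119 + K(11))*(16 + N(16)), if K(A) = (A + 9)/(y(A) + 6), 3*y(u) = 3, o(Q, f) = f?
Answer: 252488/7 ≈ 36070.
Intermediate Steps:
y(u) = 1 (y(u) = (⅓)*3 = 1)
N(X) = (-2 + X)*(4 + X) (N(X) = (X - 2)*(4 + X) = (-2 + X)*(4 + X))
K(A) = 9/7 + A/7 (K(A) = (A + 9)/(1 + 6) = (9 + A)/7 = (9 + A)*(⅐) = 9/7 + A/7)
(119 + K(11))*(16 + N(16)) = (119 + (9/7 + (⅐)*11))*(16 + (-8 + 16² + 2*16)) = (119 + (9/7 + 11/7))*(16 + (-8 + 256 + 32)) = (119 + 20/7)*(16 + 280) = (853/7)*296 = 252488/7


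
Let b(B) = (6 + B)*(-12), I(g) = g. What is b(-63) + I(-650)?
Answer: 34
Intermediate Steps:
b(B) = -72 - 12*B
b(-63) + I(-650) = (-72 - 12*(-63)) - 650 = (-72 + 756) - 650 = 684 - 650 = 34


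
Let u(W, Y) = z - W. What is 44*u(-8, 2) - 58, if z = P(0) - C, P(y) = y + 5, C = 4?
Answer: 338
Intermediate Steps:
P(y) = 5 + y
z = 1 (z = (5 + 0) - 1*4 = 5 - 4 = 1)
u(W, Y) = 1 - W
44*u(-8, 2) - 58 = 44*(1 - 1*(-8)) - 58 = 44*(1 + 8) - 58 = 44*9 - 58 = 396 - 58 = 338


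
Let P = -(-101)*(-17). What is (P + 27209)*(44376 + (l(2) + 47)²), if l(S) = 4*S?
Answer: 1208346292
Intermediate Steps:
P = -1717 (P = -101*17 = -1717)
(P + 27209)*(44376 + (l(2) + 47)²) = (-1717 + 27209)*(44376 + (4*2 + 47)²) = 25492*(44376 + (8 + 47)²) = 25492*(44376 + 55²) = 25492*(44376 + 3025) = 25492*47401 = 1208346292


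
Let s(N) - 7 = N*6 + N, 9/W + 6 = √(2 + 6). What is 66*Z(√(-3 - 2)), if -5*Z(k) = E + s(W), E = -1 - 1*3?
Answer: 693/5 + 297*√2/5 ≈ 222.60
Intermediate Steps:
W = 9/(-6 + 2*√2) (W = 9/(-6 + √(2 + 6)) = 9/(-6 + √8) = 9/(-6 + 2*√2) ≈ -2.8377)
E = -4 (E = -1 - 3 = -4)
s(N) = 7 + 7*N (s(N) = 7 + (N*6 + N) = 7 + (6*N + N) = 7 + 7*N)
Z(k) = 21/10 + 9*√2/10 (Z(k) = -(-4 + (7 + 7*(-27/14 - 9*√2/14)))/5 = -(-4 + (7 + (-27/2 - 9*√2/2)))/5 = -(-4 + (-13/2 - 9*√2/2))/5 = -(-21/2 - 9*√2/2)/5 = 21/10 + 9*√2/10)
66*Z(√(-3 - 2)) = 66*(21/10 + 9*√2/10) = 693/5 + 297*√2/5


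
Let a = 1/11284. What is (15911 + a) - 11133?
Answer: 53914953/11284 ≈ 4778.0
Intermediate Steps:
a = 1/11284 ≈ 8.8621e-5
(15911 + a) - 11133 = (15911 + 1/11284) - 11133 = 179539725/11284 - 11133 = 53914953/11284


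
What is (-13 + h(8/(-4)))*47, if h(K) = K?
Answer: -705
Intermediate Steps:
(-13 + h(8/(-4)))*47 = (-13 + 8/(-4))*47 = (-13 + 8*(-¼))*47 = (-13 - 2)*47 = -15*47 = -705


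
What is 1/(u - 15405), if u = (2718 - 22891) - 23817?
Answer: -1/59395 ≈ -1.6836e-5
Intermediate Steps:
u = -43990 (u = -20173 - 23817 = -43990)
1/(u - 15405) = 1/(-43990 - 15405) = 1/(-59395) = -1/59395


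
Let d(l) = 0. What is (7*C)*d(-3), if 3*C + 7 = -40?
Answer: 0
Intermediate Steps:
C = -47/3 (C = -7/3 + (⅓)*(-40) = -7/3 - 40/3 = -47/3 ≈ -15.667)
(7*C)*d(-3) = (7*(-47/3))*0 = -329/3*0 = 0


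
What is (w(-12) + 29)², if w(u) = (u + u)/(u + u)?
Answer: 900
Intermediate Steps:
w(u) = 1 (w(u) = (2*u)/((2*u)) = (2*u)*(1/(2*u)) = 1)
(w(-12) + 29)² = (1 + 29)² = 30² = 900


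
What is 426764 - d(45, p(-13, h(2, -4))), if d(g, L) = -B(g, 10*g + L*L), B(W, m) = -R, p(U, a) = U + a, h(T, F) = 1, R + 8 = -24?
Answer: 426796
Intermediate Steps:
R = -32 (R = -8 - 24 = -32)
B(W, m) = 32 (B(W, m) = -1*(-32) = 32)
d(g, L) = -32 (d(g, L) = -1*32 = -32)
426764 - d(45, p(-13, h(2, -4))) = 426764 - 1*(-32) = 426764 + 32 = 426796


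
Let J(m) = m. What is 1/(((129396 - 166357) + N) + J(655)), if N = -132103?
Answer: -1/168409 ≈ -5.9379e-6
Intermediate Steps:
1/(((129396 - 166357) + N) + J(655)) = 1/(((129396 - 166357) - 132103) + 655) = 1/((-36961 - 132103) + 655) = 1/(-169064 + 655) = 1/(-168409) = -1/168409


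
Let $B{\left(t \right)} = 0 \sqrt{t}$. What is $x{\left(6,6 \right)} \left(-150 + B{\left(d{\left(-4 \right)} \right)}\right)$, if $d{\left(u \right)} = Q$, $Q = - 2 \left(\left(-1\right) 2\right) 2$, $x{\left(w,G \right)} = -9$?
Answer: $1350$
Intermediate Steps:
$Q = 8$ ($Q = \left(-2\right) \left(-2\right) 2 = 4 \cdot 2 = 8$)
$d{\left(u \right)} = 8$
$B{\left(t \right)} = 0$
$x{\left(6,6 \right)} \left(-150 + B{\left(d{\left(-4 \right)} \right)}\right) = - 9 \left(-150 + 0\right) = \left(-9\right) \left(-150\right) = 1350$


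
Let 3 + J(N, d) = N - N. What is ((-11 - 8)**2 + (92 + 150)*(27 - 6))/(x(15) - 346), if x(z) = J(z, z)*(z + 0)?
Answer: -5443/391 ≈ -13.921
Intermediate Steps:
J(N, d) = -3 (J(N, d) = -3 + (N - N) = -3 + 0 = -3)
x(z) = -3*z (x(z) = -3*(z + 0) = -3*z)
((-11 - 8)**2 + (92 + 150)*(27 - 6))/(x(15) - 346) = ((-11 - 8)**2 + (92 + 150)*(27 - 6))/(-3*15 - 346) = ((-19)**2 + 242*21)/(-45 - 346) = (361 + 5082)/(-391) = 5443*(-1/391) = -5443/391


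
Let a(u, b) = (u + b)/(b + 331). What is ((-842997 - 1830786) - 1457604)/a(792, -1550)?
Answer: -5036160753/758 ≈ -6.6440e+6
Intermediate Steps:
a(u, b) = (b + u)/(331 + b)
((-842997 - 1830786) - 1457604)/a(792, -1550) = ((-842997 - 1830786) - 1457604)/(((-1550 + 792)/(331 - 1550))) = (-2673783 - 1457604)/((-758/(-1219))) = -4131387/((-1/1219*(-758))) = -4131387/758/1219 = -4131387*1219/758 = -5036160753/758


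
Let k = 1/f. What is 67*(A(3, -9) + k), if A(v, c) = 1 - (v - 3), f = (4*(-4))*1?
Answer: 1005/16 ≈ 62.813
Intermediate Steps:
f = -16 (f = -16*1 = -16)
k = -1/16 (k = 1/(-16) = -1/16 ≈ -0.062500)
A(v, c) = 4 - v (A(v, c) = 1 - (-3 + v) = 1 + (3 - v) = 4 - v)
67*(A(3, -9) + k) = 67*((4 - 1*3) - 1/16) = 67*((4 - 3) - 1/16) = 67*(1 - 1/16) = 67*(15/16) = 1005/16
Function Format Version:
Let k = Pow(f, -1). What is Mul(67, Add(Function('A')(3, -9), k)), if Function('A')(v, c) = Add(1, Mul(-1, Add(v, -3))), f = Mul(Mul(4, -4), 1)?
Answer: Rational(1005, 16) ≈ 62.813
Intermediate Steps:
f = -16 (f = Mul(-16, 1) = -16)
k = Rational(-1, 16) (k = Pow(-16, -1) = Rational(-1, 16) ≈ -0.062500)
Function('A')(v, c) = Add(4, Mul(-1, v)) (Function('A')(v, c) = Add(1, Mul(-1, Add(-3, v))) = Add(1, Add(3, Mul(-1, v))) = Add(4, Mul(-1, v)))
Mul(67, Add(Function('A')(3, -9), k)) = Mul(67, Add(Add(4, Mul(-1, 3)), Rational(-1, 16))) = Mul(67, Add(Add(4, -3), Rational(-1, 16))) = Mul(67, Add(1, Rational(-1, 16))) = Mul(67, Rational(15, 16)) = Rational(1005, 16)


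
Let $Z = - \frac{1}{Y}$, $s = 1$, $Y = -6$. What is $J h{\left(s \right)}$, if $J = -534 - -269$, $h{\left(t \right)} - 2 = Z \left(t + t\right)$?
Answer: $- \frac{1855}{3} \approx -618.33$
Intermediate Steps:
$Z = \frac{1}{6}$ ($Z = - \frac{1}{-6} = \left(-1\right) \left(- \frac{1}{6}\right) = \frac{1}{6} \approx 0.16667$)
$h{\left(t \right)} = 2 + \frac{t}{3}$ ($h{\left(t \right)} = 2 + \frac{t + t}{6} = 2 + \frac{2 t}{6} = 2 + \frac{t}{3}$)
$J = -265$ ($J = -534 + 269 = -265$)
$J h{\left(s \right)} = - 265 \left(2 + \frac{1}{3} \cdot 1\right) = - 265 \left(2 + \frac{1}{3}\right) = \left(-265\right) \frac{7}{3} = - \frac{1855}{3}$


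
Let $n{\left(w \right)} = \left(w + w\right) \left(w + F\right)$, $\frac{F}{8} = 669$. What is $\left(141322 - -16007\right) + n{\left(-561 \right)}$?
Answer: $-5218173$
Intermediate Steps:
$F = 5352$ ($F = 8 \cdot 669 = 5352$)
$n{\left(w \right)} = 2 w \left(5352 + w\right)$ ($n{\left(w \right)} = \left(w + w\right) \left(w + 5352\right) = 2 w \left(5352 + w\right)$)
$\left(141322 - -16007\right) + n{\left(-561 \right)} = \left(141322 - -16007\right) + 2 \left(-561\right) \left(5352 - 561\right) = \left(141322 + 16007\right) + 2 \left(-561\right) 4791 = 157329 - 5375502 = -5218173$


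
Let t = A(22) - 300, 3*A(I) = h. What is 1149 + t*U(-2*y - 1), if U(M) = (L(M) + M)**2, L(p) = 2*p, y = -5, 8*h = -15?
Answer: -1744053/8 ≈ -2.1801e+5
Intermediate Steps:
h = -15/8 (h = (1/8)*(-15) = -15/8 ≈ -1.8750)
A(I) = -5/8 (A(I) = (1/3)*(-15/8) = -5/8)
t = -2405/8 (t = -5/8 - 300 = -2405/8 ≈ -300.63)
U(M) = 9*M**2 (U(M) = (2*M + M)**2 = (3*M)**2 = 9*M**2)
1149 + t*U(-2*y - 1) = 1149 - 21645*(-2*(-5) - 1)**2/8 = 1149 - 21645*(10 - 1)**2/8 = 1149 - 21645*9**2/8 = 1149 - 21645*81/8 = 1149 - 2405/8*729 = 1149 - 1753245/8 = -1744053/8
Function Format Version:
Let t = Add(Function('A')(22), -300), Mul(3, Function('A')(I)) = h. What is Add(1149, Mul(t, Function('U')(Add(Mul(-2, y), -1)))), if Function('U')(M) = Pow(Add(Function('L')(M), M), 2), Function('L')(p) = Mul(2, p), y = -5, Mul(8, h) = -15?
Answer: Rational(-1744053, 8) ≈ -2.1801e+5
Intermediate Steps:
h = Rational(-15, 8) (h = Mul(Rational(1, 8), -15) = Rational(-15, 8) ≈ -1.8750)
Function('A')(I) = Rational(-5, 8) (Function('A')(I) = Mul(Rational(1, 3), Rational(-15, 8)) = Rational(-5, 8))
t = Rational(-2405, 8) (t = Add(Rational(-5, 8), -300) = Rational(-2405, 8) ≈ -300.63)
Function('U')(M) = Mul(9, Pow(M, 2)) (Function('U')(M) = Pow(Add(Mul(2, M), M), 2) = Pow(Mul(3, M), 2) = Mul(9, Pow(M, 2)))
Add(1149, Mul(t, Function('U')(Add(Mul(-2, y), -1)))) = Add(1149, Mul(Rational(-2405, 8), Mul(9, Pow(Add(Mul(-2, -5), -1), 2)))) = Add(1149, Mul(Rational(-2405, 8), Mul(9, Pow(Add(10, -1), 2)))) = Add(1149, Mul(Rational(-2405, 8), Mul(9, Pow(9, 2)))) = Add(1149, Mul(Rational(-2405, 8), Mul(9, 81))) = Add(1149, Mul(Rational(-2405, 8), 729)) = Add(1149, Rational(-1753245, 8)) = Rational(-1744053, 8)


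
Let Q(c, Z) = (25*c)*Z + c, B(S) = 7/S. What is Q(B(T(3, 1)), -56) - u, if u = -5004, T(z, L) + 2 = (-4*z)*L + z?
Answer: 64837/11 ≈ 5894.3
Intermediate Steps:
T(z, L) = -2 + z - 4*L*z (T(z, L) = -2 + ((-4*z)*L + z) = -2 + (-4*L*z + z) = -2 + (z - 4*L*z) = -2 + z - 4*L*z)
Q(c, Z) = c + 25*Z*c (Q(c, Z) = 25*Z*c + c = c + 25*Z*c)
Q(B(T(3, 1)), -56) - u = (7/(-2 + 3 - 4*1*3))*(1 + 25*(-56)) - 1*(-5004) = (7/(-2 + 3 - 12))*(1 - 1400) + 5004 = (7/(-11))*(-1399) + 5004 = (7*(-1/11))*(-1399) + 5004 = -7/11*(-1399) + 5004 = 9793/11 + 5004 = 64837/11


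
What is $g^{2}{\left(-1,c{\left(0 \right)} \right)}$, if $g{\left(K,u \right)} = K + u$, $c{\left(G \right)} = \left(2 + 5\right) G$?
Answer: $1$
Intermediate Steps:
$c{\left(G \right)} = 7 G$
$g^{2}{\left(-1,c{\left(0 \right)} \right)} = \left(-1 + 7 \cdot 0\right)^{2} = \left(-1 + 0\right)^{2} = \left(-1\right)^{2} = 1$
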